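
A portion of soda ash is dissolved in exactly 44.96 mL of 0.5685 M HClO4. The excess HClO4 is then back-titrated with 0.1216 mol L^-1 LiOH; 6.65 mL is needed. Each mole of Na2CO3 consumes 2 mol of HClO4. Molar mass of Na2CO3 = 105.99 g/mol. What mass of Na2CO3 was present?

Total n(HClO4) added = 0.5685 x 0.04496 = 0.02556 mol.
n(LiOH) used = 0.1216 x 0.006650 = 0.0008086 mol, which equals the excess n(HClO4).
So n(HClO4) consumed by the sample = 0.02556 - 0.0008086 = 0.02475 mol.
n(Na2CO3) = 0.02475 / 2 = 0.01238 mol.
mass = 0.01238 mol x 105.99 g/mol = 1.31 g.

1.31 g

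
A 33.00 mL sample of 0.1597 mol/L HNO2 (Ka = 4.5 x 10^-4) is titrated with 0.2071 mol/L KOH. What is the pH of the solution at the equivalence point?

n(HNO2) = 0.1597 x 0.03300 = 0.005270 mol; V(KOH) at equivalence = 0.005270/0.2071 = 0.02545 L.
At equivalence all the acid is converted to NO2-; total volume = 0.03300 + 0.02545 = 0.05845 L, so [NO2-] = 0.005270/0.05845 = 0.09017 M.
Kb = Kw/Ka = 1.0e-14 / 4.5 x 10^-4 = 2.22e-11.
[OH^-] = sqrt(Kb x [NO2-]) = sqrt(2.22e-11 x 0.09017) = 1.42e-6 M.
pOH = 5.85, so pH = 14.00 - 5.85 = 8.15.

8.15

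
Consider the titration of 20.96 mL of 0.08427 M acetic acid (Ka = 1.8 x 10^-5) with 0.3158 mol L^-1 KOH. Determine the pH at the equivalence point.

n(CH3COOH) = 0.08427 x 0.02096 = 0.001766 mol; V(KOH) at equivalence = 0.001766/0.3158 = 0.005593 L.
At equivalence all the acid is converted to CH3COO-; total volume = 0.02096 + 0.005593 = 0.02655 L, so [CH3COO-] = 0.001766/0.02655 = 0.06652 M.
Kb = Kw/Ka = 1.0e-14 / 1.8 x 10^-5 = 5.56e-10.
[OH^-] = sqrt(Kb x [CH3COO-]) = sqrt(5.56e-10 x 0.06652) = 6.08e-6 M.
pOH = 5.22, so pH = 14.00 - 5.22 = 8.78.

8.78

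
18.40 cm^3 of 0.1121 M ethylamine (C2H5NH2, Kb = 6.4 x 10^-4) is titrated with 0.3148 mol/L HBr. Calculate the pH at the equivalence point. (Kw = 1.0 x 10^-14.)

n(C2H5NH2) = 0.1121 x 0.01840 = 0.002063 mol; V(HBr) at equivalence = 0.002063/0.3148 = 0.006552 L.
At equivalence the base is fully converted to C2H5NH3+; total volume = 0.02495 L, so [C2H5NH3+] = 0.002063/0.02495 = 0.08266 M.
Ka(C2H5NH3+) = Kw/Kb = 1.0e-14 / 6.4 x 10^-4 = 1.56e-11.
[H^+] = sqrt(Ka x [C2H5NH3+]) = sqrt(1.56e-11 x 0.08266) = 1.14e-6 M.
pH = -log(1.14e-6) = 5.94.

5.94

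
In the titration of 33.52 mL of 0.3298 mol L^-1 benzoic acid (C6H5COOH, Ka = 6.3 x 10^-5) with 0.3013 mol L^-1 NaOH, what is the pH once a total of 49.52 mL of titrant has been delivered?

12.67

n(acid) = 0.3298 x 0.03352 = 0.01105 mol; n(NaOH) added = 0.3013 x 0.04952 = 0.01492 mol.
Base is in excess by 0.01492 - 0.01105 = 0.003865 mol in a total volume of 0.08304 L.
[OH^-] = 0.003865/0.08304 = 0.04655 M, so pOH = 1.33 and pH = 14.00 - 1.33 = 12.67.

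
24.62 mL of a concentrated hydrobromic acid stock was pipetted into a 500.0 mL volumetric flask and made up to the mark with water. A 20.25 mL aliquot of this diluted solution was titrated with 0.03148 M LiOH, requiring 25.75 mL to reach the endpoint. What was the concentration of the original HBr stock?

0.813 M

n(LiOH) = 0.03148 x 0.02575 = 0.0008106 mol.
n(HBr) in the aliquot = 0.0008106 mol.
[diluted HBr] = 0.0008106 / 0.02025 = 0.04003 M.
Dilution factor = 500.0/24.62 = 20.31, so [stock] = 0.04003 x 20.31 = 0.813 M.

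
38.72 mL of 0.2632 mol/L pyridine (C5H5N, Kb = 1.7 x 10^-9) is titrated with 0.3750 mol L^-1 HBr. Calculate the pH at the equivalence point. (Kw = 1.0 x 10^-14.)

n(C5H5N) = 0.2632 x 0.03872 = 0.01019 mol; V(HBr) at equivalence = 0.01019/0.3750 = 0.02718 L.
At equivalence the base is fully converted to C5H5NH+; total volume = 0.06590 L, so [C5H5NH+] = 0.01019/0.06590 = 0.1547 M.
Ka(C5H5NH+) = Kw/Kb = 1.0e-14 / 1.7 x 10^-9 = 5.88e-6.
[H^+] = sqrt(Ka x [C5H5NH+]) = sqrt(5.88e-6 x 0.1547) = 0.000954 M.
pH = -log(0.000954) = 3.02.

3.02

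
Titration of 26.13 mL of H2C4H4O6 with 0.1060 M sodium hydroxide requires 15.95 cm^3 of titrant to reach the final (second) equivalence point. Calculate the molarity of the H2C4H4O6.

0.0324 M

n(NaOH) = 0.1060 x 0.01595 = 0.001691 mol.
At the final (second) equivalence point, 2 mol OH^- react per mol H2C4H4O6, so n(H2C4H4O6) = 0.001691 / 2 = 0.0008453 mol.
[H2C4H4O6] = 0.0008453 / 0.02613 L = 0.0324 M.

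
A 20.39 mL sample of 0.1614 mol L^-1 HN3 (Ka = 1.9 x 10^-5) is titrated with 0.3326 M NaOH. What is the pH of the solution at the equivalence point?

8.88

n(HN3) = 0.1614 x 0.02039 = 0.003291 mol; V(NaOH) at equivalence = 0.003291/0.3326 = 0.009895 L.
At equivalence all the acid is converted to N3-; total volume = 0.02039 + 0.009895 = 0.03028 L, so [N3-] = 0.003291/0.03028 = 0.1087 M.
Kb = Kw/Ka = 1.0e-14 / 1.9 x 10^-5 = 5.26e-10.
[OH^-] = sqrt(Kb x [N3-]) = sqrt(5.26e-10 x 0.1087) = 7.56e-6 M.
pOH = 5.12, so pH = 14.00 - 5.12 = 8.88.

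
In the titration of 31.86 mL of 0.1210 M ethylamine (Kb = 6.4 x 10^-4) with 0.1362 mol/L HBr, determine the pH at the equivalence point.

6.00

n(C2H5NH2) = 0.1210 x 0.03186 = 0.003855 mol; V(HBr) at equivalence = 0.003855/0.1362 = 0.02830 L.
At equivalence the base is fully converted to C2H5NH3+; total volume = 0.06016 L, so [C2H5NH3+] = 0.003855/0.06016 = 0.06408 M.
Ka(C2H5NH3+) = Kw/Kb = 1.0e-14 / 6.4 x 10^-4 = 1.56e-11.
[H^+] = sqrt(Ka x [C2H5NH3+]) = sqrt(1.56e-11 x 0.06408) = 1.00e-6 M.
pH = -log(1.00e-6) = 6.00.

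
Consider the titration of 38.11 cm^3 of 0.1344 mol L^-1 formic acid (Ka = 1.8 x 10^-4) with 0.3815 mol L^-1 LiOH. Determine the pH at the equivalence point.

n(HCOOH) = 0.1344 x 0.03811 = 0.005122 mol; V(LiOH) at equivalence = 0.005122/0.3815 = 0.01343 L.
At equivalence all the acid is converted to HCOO-; total volume = 0.03811 + 0.01343 = 0.05154 L, so [HCOO-] = 0.005122/0.05154 = 0.09939 M.
Kb = Kw/Ka = 1.0e-14 / 1.8 x 10^-4 = 5.56e-11.
[OH^-] = sqrt(Kb x [HCOO-]) = sqrt(5.56e-11 x 0.09939) = 2.35e-6 M.
pOH = 5.63, so pH = 14.00 - 5.63 = 8.37.

8.37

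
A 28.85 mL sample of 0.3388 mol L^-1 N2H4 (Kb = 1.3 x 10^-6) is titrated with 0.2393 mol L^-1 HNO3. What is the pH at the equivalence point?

4.48

n(N2H4) = 0.3388 x 0.02885 = 0.009774 mol; V(HNO3) at equivalence = 0.009774/0.2393 = 0.04085 L.
At equivalence the base is fully converted to N2H5+; total volume = 0.06970 L, so [N2H5+] = 0.009774/0.06970 = 0.1402 M.
Ka(N2H5+) = Kw/Kb = 1.0e-14 / 1.3 x 10^-6 = 7.69e-9.
[H^+] = sqrt(Ka x [N2H5+]) = sqrt(7.69e-9 x 0.1402) = 3.28e-5 M.
pH = -log(3.28e-5) = 4.48.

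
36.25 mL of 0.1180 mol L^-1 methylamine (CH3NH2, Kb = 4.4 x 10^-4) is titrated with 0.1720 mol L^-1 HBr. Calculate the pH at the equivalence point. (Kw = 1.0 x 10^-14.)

n(CH3NH2) = 0.1180 x 0.03625 = 0.004278 mol; V(HBr) at equivalence = 0.004278/0.1720 = 0.02487 L.
At equivalence the base is fully converted to CH3NH3+; total volume = 0.06112 L, so [CH3NH3+] = 0.004278/0.06112 = 0.06999 M.
Ka(CH3NH3+) = Kw/Kb = 1.0e-14 / 4.4 x 10^-4 = 2.27e-11.
[H^+] = sqrt(Ka x [CH3NH3+]) = sqrt(2.27e-11 x 0.06999) = 1.26e-6 M.
pH = -log(1.26e-6) = 5.90.

5.90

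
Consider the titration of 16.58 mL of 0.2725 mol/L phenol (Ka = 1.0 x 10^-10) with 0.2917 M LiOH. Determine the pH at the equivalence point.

11.57

n(C6H5OH) = 0.2725 x 0.01658 = 0.004518 mol; V(LiOH) at equivalence = 0.004518/0.2917 = 0.01549 L.
At equivalence all the acid is converted to C6H5O-; total volume = 0.01658 + 0.01549 = 0.03207 L, so [C6H5O-] = 0.004518/0.03207 = 0.1409 M.
Kb = Kw/Ka = 1.0e-14 / 1.0 x 10^-10 = 0.000100.
[OH^-] = sqrt(Kb x [C6H5O-]) = sqrt(0.000100 x 0.1409) = 0.00375 M.
pOH = 2.43, so pH = 14.00 - 2.43 = 11.57.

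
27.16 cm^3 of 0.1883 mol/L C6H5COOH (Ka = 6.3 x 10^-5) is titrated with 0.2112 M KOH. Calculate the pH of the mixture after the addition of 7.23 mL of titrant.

Initial n(C6H5COOH) = 0.1883 x 0.02716 = 0.005114 mol.
n(KOH) added = 0.2112 x 0.007230 = 0.001527 mol, converting that many moles of C6H5COOH to C6H5COO-.
Remaining n(C6H5COOH) = 0.003587 mol; n(C6H5COO-) = 0.001527 mol.
By Henderson-Hasselbalch, pH = pKa + log([A^-]/[HA]) = 4.20 + log(0.001527/0.003587) = 4.20 + (-0.37) = 3.83.

3.83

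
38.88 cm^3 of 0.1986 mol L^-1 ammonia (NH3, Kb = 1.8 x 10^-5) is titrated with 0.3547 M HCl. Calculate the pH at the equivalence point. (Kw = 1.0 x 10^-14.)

5.08

n(NH3) = 0.1986 x 0.03888 = 0.007722 mol; V(HCl) at equivalence = 0.007722/0.3547 = 0.02177 L.
At equivalence the base is fully converted to NH4+; total volume = 0.06065 L, so [NH4+] = 0.007722/0.06065 = 0.1273 M.
Ka(NH4+) = Kw/Kb = 1.0e-14 / 1.8 x 10^-5 = 5.56e-10.
[H^+] = sqrt(Ka x [NH4+]) = sqrt(5.56e-10 x 0.1273) = 8.41e-6 M.
pH = -log(8.41e-6) = 5.08.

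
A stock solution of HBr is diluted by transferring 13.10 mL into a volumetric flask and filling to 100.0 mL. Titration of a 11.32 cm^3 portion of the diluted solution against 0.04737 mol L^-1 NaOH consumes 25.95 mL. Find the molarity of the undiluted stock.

n(NaOH) = 0.04737 x 0.02595 = 0.001229 mol.
n(HBr) in the aliquot = 0.001229 mol.
[diluted HBr] = 0.001229 / 0.01132 = 0.1086 M.
Dilution factor = 100.0/13.10 = 7.634, so [stock] = 0.1086 x 7.634 = 0.829 M.

0.829 M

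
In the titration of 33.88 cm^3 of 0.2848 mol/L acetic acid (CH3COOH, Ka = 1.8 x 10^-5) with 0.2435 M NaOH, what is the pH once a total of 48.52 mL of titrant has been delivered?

n(acid) = 0.2848 x 0.03388 = 0.009649 mol; n(NaOH) added = 0.2435 x 0.04852 = 0.01181 mol.
Base is in excess by 0.01181 - 0.009649 = 0.002166 mol in a total volume of 0.08240 L.
[OH^-] = 0.002166/0.08240 = 0.02628 M, so pOH = 1.58 and pH = 14.00 - 1.58 = 12.42.

12.42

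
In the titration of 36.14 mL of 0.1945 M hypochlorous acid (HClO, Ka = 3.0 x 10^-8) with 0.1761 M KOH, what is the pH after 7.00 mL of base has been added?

Initial n(HClO) = 0.1945 x 0.03614 = 0.007029 mol.
n(KOH) added = 0.1761 x 0.007000 = 0.001233 mol, converting that many moles of HClO to ClO-.
Remaining n(HClO) = 0.005797 mol; n(ClO-) = 0.001233 mol.
By Henderson-Hasselbalch, pH = pKa + log([A^-]/[HA]) = 7.52 + log(0.001233/0.005797) = 7.52 + (-0.67) = 6.85.

6.85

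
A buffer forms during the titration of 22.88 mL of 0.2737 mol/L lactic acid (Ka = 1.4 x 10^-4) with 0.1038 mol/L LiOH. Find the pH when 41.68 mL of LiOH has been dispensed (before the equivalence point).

4.20

Initial n(HC3H5O3) = 0.2737 x 0.02288 = 0.006262 mol.
n(LiOH) added = 0.1038 x 0.04168 = 0.004326 mol, converting that many moles of HC3H5O3 to C3H5O3-.
Remaining n(HC3H5O3) = 0.001936 mol; n(C3H5O3-) = 0.004326 mol.
By Henderson-Hasselbalch, pH = pKa + log([A^-]/[HA]) = 3.85 + log(0.004326/0.001936) = 3.85 + (+0.35) = 4.20.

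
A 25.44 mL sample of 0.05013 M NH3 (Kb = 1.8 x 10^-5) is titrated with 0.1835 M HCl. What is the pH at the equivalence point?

5.33

n(NH3) = 0.05013 x 0.02544 = 0.001275 mol; V(HCl) at equivalence = 0.001275/0.1835 = 0.006950 L.
At equivalence the base is fully converted to NH4+; total volume = 0.03239 L, so [NH4+] = 0.001275/0.03239 = 0.03937 M.
Ka(NH4+) = Kw/Kb = 1.0e-14 / 1.8 x 10^-5 = 5.56e-10.
[H^+] = sqrt(Ka x [NH4+]) = sqrt(5.56e-10 x 0.03937) = 4.68e-6 M.
pH = -log(4.68e-6) = 5.33.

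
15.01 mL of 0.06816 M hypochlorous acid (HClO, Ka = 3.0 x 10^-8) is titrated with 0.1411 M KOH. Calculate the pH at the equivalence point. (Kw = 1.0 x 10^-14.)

10.09

n(HClO) = 0.06816 x 0.01501 = 0.001023 mol; V(KOH) at equivalence = 0.001023/0.1411 = 0.007251 L.
At equivalence all the acid is converted to ClO-; total volume = 0.01501 + 0.007251 = 0.02226 L, so [ClO-] = 0.001023/0.02226 = 0.04596 M.
Kb = Kw/Ka = 1.0e-14 / 3.0 x 10^-8 = 3.33e-7.
[OH^-] = sqrt(Kb x [ClO-]) = sqrt(3.33e-7 x 0.04596) = 0.000124 M.
pOH = 3.91, so pH = 14.00 - 3.91 = 10.09.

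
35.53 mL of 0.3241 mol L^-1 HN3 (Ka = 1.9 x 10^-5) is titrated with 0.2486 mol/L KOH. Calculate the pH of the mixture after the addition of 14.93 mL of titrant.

4.40

Initial n(HN3) = 0.3241 x 0.03553 = 0.01152 mol.
n(KOH) added = 0.2486 x 0.01493 = 0.003712 mol, converting that many moles of HN3 to N3-.
Remaining n(HN3) = 0.007804 mol; n(N3-) = 0.003712 mol.
By Henderson-Hasselbalch, pH = pKa + log([A^-]/[HA]) = 4.72 + log(0.003712/0.007804) = 4.72 + (-0.32) = 4.40.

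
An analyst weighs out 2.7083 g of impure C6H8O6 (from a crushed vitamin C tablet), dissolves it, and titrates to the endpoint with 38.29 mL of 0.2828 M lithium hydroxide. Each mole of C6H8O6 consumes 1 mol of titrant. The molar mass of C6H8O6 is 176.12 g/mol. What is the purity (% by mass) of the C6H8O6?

70.4%

n(LiOH) = 0.2828 x 0.03829 = 0.01083 mol.
n(C6H8O6) = 0.01083 / 1 = 0.01083 mol.
mass of C6H8O6 = 0.01083 x 176.12 = 1.907 g.
% purity = 1.907 / 2.7083 x 100 = 70.4%.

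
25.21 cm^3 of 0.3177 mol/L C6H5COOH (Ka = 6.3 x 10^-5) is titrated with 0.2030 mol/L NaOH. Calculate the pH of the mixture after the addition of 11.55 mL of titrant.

3.82

Initial n(C6H5COOH) = 0.3177 x 0.02521 = 0.008009 mol.
n(NaOH) added = 0.2030 x 0.01155 = 0.002345 mol, converting that many moles of C6H5COOH to C6H5COO-.
Remaining n(C6H5COOH) = 0.005665 mol; n(C6H5COO-) = 0.002345 mol.
By Henderson-Hasselbalch, pH = pKa + log([A^-]/[HA]) = 4.20 + log(0.002345/0.005665) = 4.20 + (-0.38) = 3.82.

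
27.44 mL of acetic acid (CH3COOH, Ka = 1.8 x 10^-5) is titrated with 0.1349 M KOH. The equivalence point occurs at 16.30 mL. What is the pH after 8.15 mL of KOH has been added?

8.15 mL is exactly half the equivalence volume (16.30/2), i.e. the half-equivalence point.
There, n(HA) = n(A^-), so pH = pKa = -log(1.8 x 10^-5) = 4.74.

4.74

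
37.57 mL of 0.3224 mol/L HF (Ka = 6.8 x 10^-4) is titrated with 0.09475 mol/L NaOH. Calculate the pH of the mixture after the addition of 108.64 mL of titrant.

3.92

Initial n(HF) = 0.3224 x 0.03757 = 0.01211 mol.
n(NaOH) added = 0.09475 x 0.1086 = 0.01029 mol, converting that many moles of HF to F-.
Remaining n(HF) = 0.001819 mol; n(F-) = 0.01029 mol.
By Henderson-Hasselbalch, pH = pKa + log([A^-]/[HA]) = 3.17 + log(0.01029/0.001819) = 3.17 + (+0.75) = 3.92.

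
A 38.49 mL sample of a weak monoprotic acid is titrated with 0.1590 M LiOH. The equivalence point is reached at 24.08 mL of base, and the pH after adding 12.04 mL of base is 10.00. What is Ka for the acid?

12.04 mL is half of the equivalence volume, so this is the half-equivalence point where [HA] = [A^-].
At half-equivalence pH = pKa, so pKa = 10.00.
Ka = 10^(-10.00) = 1.0 x 10^-10.

1.0 x 10^-10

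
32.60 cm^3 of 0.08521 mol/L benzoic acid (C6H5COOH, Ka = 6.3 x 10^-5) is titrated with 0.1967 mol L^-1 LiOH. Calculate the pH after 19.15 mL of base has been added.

n(acid) = 0.08521 x 0.03260 = 0.002778 mol; n(LiOH) added = 0.1967 x 0.01915 = 0.003767 mol.
Base is in excess by 0.003767 - 0.002778 = 0.0009890 mol in a total volume of 0.05175 L.
[OH^-] = 0.0009890/0.05175 = 0.01911 M, so pOH = 1.72 and pH = 14.00 - 1.72 = 12.28.

12.28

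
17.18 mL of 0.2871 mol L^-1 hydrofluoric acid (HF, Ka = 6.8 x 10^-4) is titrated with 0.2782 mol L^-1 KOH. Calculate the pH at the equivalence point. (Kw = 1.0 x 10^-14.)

8.16

n(HF) = 0.2871 x 0.01718 = 0.004932 mol; V(KOH) at equivalence = 0.004932/0.2782 = 0.01773 L.
At equivalence all the acid is converted to F-; total volume = 0.01718 + 0.01773 = 0.03491 L, so [F-] = 0.004932/0.03491 = 0.1413 M.
Kb = Kw/Ka = 1.0e-14 / 6.8 x 10^-4 = 1.47e-11.
[OH^-] = sqrt(Kb x [F-]) = sqrt(1.47e-11 x 0.1413) = 1.44e-6 M.
pOH = 5.84, so pH = 14.00 - 5.84 = 8.16.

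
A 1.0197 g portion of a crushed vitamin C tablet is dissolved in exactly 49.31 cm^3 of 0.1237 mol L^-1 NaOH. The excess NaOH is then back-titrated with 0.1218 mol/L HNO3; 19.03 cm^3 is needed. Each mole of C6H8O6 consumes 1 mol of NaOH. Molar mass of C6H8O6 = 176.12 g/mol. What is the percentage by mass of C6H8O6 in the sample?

Total n(NaOH) added = 0.1237 x 0.04931 = 0.006100 mol.
n(HNO3) used = 0.1218 x 0.01903 = 0.002318 mol, which equals the excess n(NaOH).
So n(NaOH) consumed by the sample = 0.006100 - 0.002318 = 0.003782 mol.
n(C6H8O6) = 0.003782 / 1 = 0.003782 mol.
mass C6H8O6 = 0.003782 x 176.12 = 0.6660 g, so %C6H8O6 = 0.6660/1.0197 x 100 = 65.3%.

65.3%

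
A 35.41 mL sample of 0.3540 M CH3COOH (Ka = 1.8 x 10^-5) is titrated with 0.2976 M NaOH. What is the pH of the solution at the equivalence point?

n(CH3COOH) = 0.3540 x 0.03541 = 0.01254 mol; V(NaOH) at equivalence = 0.01254/0.2976 = 0.04212 L.
At equivalence all the acid is converted to CH3COO-; total volume = 0.03541 + 0.04212 = 0.07753 L, so [CH3COO-] = 0.01254/0.07753 = 0.1617 M.
Kb = Kw/Ka = 1.0e-14 / 1.8 x 10^-5 = 5.56e-10.
[OH^-] = sqrt(Kb x [CH3COO-]) = sqrt(5.56e-10 x 0.1617) = 9.48e-6 M.
pOH = 5.02, so pH = 14.00 - 5.02 = 8.98.

8.98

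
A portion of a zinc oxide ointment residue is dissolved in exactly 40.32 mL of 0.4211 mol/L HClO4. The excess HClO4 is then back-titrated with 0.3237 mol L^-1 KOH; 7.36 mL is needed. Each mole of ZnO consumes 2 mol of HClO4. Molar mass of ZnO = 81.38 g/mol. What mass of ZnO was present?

0.594 g

Total n(HClO4) added = 0.4211 x 0.04032 = 0.01698 mol.
n(KOH) used = 0.3237 x 0.007360 = 0.002382 mol, which equals the excess n(HClO4).
So n(HClO4) consumed by the sample = 0.01698 - 0.002382 = 0.01460 mol.
n(ZnO) = 0.01460 / 2 = 0.007298 mol.
mass = 0.007298 mol x 81.38 g/mol = 0.594 g.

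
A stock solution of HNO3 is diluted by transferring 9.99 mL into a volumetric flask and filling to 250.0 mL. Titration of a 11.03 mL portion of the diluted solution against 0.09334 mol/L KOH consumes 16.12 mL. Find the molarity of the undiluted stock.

3.41 M

n(KOH) = 0.09334 x 0.01612 = 0.001505 mol.
n(HNO3) in the aliquot = 0.001505 mol.
[diluted HNO3] = 0.001505 / 0.01103 = 0.1364 M.
Dilution factor = 250.0/9.990 = 25.03, so [stock] = 0.1364 x 25.03 = 3.41 M.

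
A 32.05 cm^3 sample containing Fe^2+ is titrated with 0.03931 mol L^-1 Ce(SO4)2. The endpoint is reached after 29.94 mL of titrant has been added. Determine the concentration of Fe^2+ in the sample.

0.0367 M

n(Ce(SO4)2) = 0.03931 x 0.02994 = 0.001177 mol.
From the balanced equation, 1 mol Ce(SO4)2 reacts with 1 mol Fe^2+, so n(Fe^2+) = 0.001177 x 1/1 = 0.001177 mol.
[Fe^2+] = 0.001177 / 0.03205 L = 0.0367 M.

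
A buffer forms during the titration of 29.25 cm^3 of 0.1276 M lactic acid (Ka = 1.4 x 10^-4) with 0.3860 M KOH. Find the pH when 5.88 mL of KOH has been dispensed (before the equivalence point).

4.04

Initial n(HC3H5O3) = 0.1276 x 0.02925 = 0.003732 mol.
n(KOH) added = 0.3860 x 0.005880 = 0.002270 mol, converting that many moles of HC3H5O3 to C3H5O3-.
Remaining n(HC3H5O3) = 0.001463 mol; n(C3H5O3-) = 0.002270 mol.
By Henderson-Hasselbalch, pH = pKa + log([A^-]/[HA]) = 3.85 + log(0.002270/0.001463) = 3.85 + (+0.19) = 4.04.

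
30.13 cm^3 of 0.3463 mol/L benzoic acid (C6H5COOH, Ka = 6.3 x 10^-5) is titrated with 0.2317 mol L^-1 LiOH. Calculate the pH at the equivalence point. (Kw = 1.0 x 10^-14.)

8.67

n(C6H5COOH) = 0.3463 x 0.03013 = 0.01043 mol; V(LiOH) at equivalence = 0.01043/0.2317 = 0.04503 L.
At equivalence all the acid is converted to C6H5COO-; total volume = 0.03013 + 0.04503 = 0.07516 L, so [C6H5COO-] = 0.01043/0.07516 = 0.1388 M.
Kb = Kw/Ka = 1.0e-14 / 6.3 x 10^-5 = 1.59e-10.
[OH^-] = sqrt(Kb x [C6H5COO-]) = sqrt(1.59e-10 x 0.1388) = 4.69e-6 M.
pOH = 5.33, so pH = 14.00 - 5.33 = 8.67.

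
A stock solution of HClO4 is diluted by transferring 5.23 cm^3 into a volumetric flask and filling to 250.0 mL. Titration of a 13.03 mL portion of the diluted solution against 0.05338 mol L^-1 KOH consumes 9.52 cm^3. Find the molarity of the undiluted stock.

n(KOH) = 0.05338 x 0.009520 = 0.0005082 mol.
n(HClO4) in the aliquot = 0.0005082 mol.
[diluted HClO4] = 0.0005082 / 0.01303 = 0.03900 M.
Dilution factor = 250.0/5.230 = 47.80, so [stock] = 0.03900 x 47.80 = 1.86 M.

1.86 M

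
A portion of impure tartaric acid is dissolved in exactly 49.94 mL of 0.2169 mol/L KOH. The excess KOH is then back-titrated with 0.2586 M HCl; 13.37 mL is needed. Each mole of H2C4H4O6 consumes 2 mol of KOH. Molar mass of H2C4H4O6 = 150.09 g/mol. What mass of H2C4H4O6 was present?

0.553 g

Total n(KOH) added = 0.2169 x 0.04994 = 0.01083 mol.
n(HCl) used = 0.2586 x 0.01337 = 0.003457 mol, which equals the excess n(KOH).
So n(KOH) consumed by the sample = 0.01083 - 0.003457 = 0.007375 mol.
n(H2C4H4O6) = 0.007375 / 2 = 0.003687 mol.
mass = 0.003687 mol x 150.09 g/mol = 0.553 g.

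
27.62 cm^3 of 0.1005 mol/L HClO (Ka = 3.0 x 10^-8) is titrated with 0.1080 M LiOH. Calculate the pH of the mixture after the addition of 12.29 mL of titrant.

7.48

Initial n(HClO) = 0.1005 x 0.02762 = 0.002776 mol.
n(LiOH) added = 0.1080 x 0.01229 = 0.001327 mol, converting that many moles of HClO to ClO-.
Remaining n(HClO) = 0.001448 mol; n(ClO-) = 0.001327 mol.
By Henderson-Hasselbalch, pH = pKa + log([A^-]/[HA]) = 7.52 + log(0.001327/0.001448) = 7.52 + (-0.04) = 7.48.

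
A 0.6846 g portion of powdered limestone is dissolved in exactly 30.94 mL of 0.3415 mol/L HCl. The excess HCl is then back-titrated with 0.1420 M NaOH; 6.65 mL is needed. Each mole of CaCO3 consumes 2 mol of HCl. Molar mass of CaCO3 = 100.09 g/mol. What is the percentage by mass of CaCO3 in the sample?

Total n(HCl) added = 0.3415 x 0.03094 = 0.01057 mol.
n(NaOH) used = 0.1420 x 0.006650 = 0.0009443 mol, which equals the excess n(HCl).
So n(HCl) consumed by the sample = 0.01057 - 0.0009443 = 0.009622 mol.
n(CaCO3) = 0.009622 / 2 = 0.004811 mol.
mass CaCO3 = 0.004811 x 100.09 = 0.4815 g, so %CaCO3 = 0.4815/0.6846 x 100 = 70.3%.

70.3%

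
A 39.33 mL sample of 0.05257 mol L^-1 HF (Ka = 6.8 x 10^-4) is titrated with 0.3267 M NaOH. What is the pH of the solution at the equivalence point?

n(HF) = 0.05257 x 0.03933 = 0.002068 mol; V(NaOH) at equivalence = 0.002068/0.3267 = 0.006329 L.
At equivalence all the acid is converted to F-; total volume = 0.03933 + 0.006329 = 0.04566 L, so [F-] = 0.002068/0.04566 = 0.04528 M.
Kb = Kw/Ka = 1.0e-14 / 6.8 x 10^-4 = 1.47e-11.
[OH^-] = sqrt(Kb x [F-]) = sqrt(1.47e-11 x 0.04528) = 8.16e-7 M.
pOH = 6.09, so pH = 14.00 - 6.09 = 7.91.

7.91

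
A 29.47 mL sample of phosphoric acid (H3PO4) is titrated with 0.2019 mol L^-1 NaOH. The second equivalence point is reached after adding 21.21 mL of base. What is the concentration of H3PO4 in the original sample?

0.0727 M

n(NaOH) = 0.2019 x 0.02121 = 0.004282 mol.
At the second equivalence point, 2 mol OH^- react per mol H3PO4, so n(H3PO4) = 0.004282 / 2 = 0.002141 mol.
[H3PO4] = 0.002141 / 0.02947 L = 0.0727 M.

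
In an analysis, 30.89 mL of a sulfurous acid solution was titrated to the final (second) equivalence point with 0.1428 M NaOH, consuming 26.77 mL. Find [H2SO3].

n(NaOH) = 0.1428 x 0.02677 = 0.003823 mol.
At the final (second) equivalence point, 2 mol OH^- react per mol H2SO3, so n(H2SO3) = 0.003823 / 2 = 0.001911 mol.
[H2SO3] = 0.001911 / 0.03089 L = 0.0619 M.

0.0619 M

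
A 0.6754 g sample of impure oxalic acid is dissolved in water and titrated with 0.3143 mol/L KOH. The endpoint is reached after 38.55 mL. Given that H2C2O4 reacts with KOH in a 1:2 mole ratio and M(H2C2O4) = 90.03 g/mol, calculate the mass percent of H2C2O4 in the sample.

80.8%

n(KOH) = 0.3143 x 0.03855 = 0.01212 mol.
n(H2C2O4) = 0.01212 / 2 = 0.006058 mol.
mass of H2C2O4 = 0.006058 x 90.03 = 0.5454 g.
% purity = 0.5454 / 0.6754 x 100 = 80.8%.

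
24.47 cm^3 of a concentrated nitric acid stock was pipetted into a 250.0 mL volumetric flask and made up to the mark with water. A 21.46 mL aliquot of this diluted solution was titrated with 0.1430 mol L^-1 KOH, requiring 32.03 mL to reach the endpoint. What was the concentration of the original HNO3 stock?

n(KOH) = 0.1430 x 0.03203 = 0.004580 mol.
n(HNO3) in the aliquot = 0.004580 mol.
[diluted HNO3] = 0.004580 / 0.02146 = 0.2134 M.
Dilution factor = 250.0/24.47 = 10.22, so [stock] = 0.2134 x 10.22 = 2.18 M.

2.18 M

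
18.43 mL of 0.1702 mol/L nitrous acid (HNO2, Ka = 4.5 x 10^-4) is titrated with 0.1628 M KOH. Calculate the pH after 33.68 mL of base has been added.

n(acid) = 0.1702 x 0.01843 = 0.003137 mol; n(KOH) added = 0.1628 x 0.03368 = 0.005483 mol.
Base is in excess by 0.005483 - 0.003137 = 0.002346 mol in a total volume of 0.05211 L.
[OH^-] = 0.002346/0.05211 = 0.04503 M, so pOH = 1.35 and pH = 14.00 - 1.35 = 12.65.

12.65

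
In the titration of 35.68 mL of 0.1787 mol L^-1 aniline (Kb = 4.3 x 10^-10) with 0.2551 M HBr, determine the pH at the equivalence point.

2.81

n(C6H5NH2) = 0.1787 x 0.03568 = 0.006376 mol; V(HBr) at equivalence = 0.006376/0.2551 = 0.02499 L.
At equivalence the base is fully converted to C6H5NH3+; total volume = 0.06067 L, so [C6H5NH3+] = 0.006376/0.06067 = 0.1051 M.
Ka(C6H5NH3+) = Kw/Kb = 1.0e-14 / 4.3 x 10^-10 = 2.33e-5.
[H^+] = sqrt(Ka x [C6H5NH3+]) = sqrt(2.33e-5 x 0.1051) = 0.00156 M.
pH = -log(0.00156) = 2.81.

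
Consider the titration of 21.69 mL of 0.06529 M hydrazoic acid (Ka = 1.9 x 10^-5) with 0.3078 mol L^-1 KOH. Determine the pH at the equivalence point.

n(HN3) = 0.06529 x 0.02169 = 0.001416 mol; V(KOH) at equivalence = 0.001416/0.3078 = 0.004601 L.
At equivalence all the acid is converted to N3-; total volume = 0.02169 + 0.004601 = 0.02629 L, so [N3-] = 0.001416/0.02629 = 0.05386 M.
Kb = Kw/Ka = 1.0e-14 / 1.9 x 10^-5 = 5.26e-10.
[OH^-] = sqrt(Kb x [N3-]) = sqrt(5.26e-10 x 0.05386) = 5.32e-6 M.
pOH = 5.27, so pH = 14.00 - 5.27 = 8.73.

8.73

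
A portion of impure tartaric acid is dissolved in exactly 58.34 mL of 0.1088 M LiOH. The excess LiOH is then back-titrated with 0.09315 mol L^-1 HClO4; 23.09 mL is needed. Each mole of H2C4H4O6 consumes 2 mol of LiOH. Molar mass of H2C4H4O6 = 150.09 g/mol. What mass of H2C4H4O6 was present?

Total n(LiOH) added = 0.1088 x 0.05834 = 0.006347 mol.
n(HClO4) used = 0.09315 x 0.02309 = 0.002151 mol, which equals the excess n(LiOH).
So n(LiOH) consumed by the sample = 0.006347 - 0.002151 = 0.004197 mol.
n(H2C4H4O6) = 0.004197 / 2 = 0.002098 mol.
mass = 0.002098 mol x 150.09 g/mol = 0.315 g.

0.315 g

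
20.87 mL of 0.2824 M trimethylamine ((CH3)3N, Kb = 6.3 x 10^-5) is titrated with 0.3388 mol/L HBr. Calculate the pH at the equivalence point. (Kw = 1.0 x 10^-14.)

n((CH3)3N) = 0.2824 x 0.02087 = 0.005894 mol; V(HBr) at equivalence = 0.005894/0.3388 = 0.01740 L.
At equivalence the base is fully converted to (CH3)3NH+; total volume = 0.03827 L, so [(CH3)3NH+] = 0.005894/0.03827 = 0.1540 M.
Ka((CH3)3NH+) = Kw/Kb = 1.0e-14 / 6.3 x 10^-5 = 1.59e-10.
[H^+] = sqrt(Ka x [(CH3)3NH+]) = sqrt(1.59e-10 x 0.1540) = 4.94e-6 M.
pH = -log(4.94e-6) = 5.31.

5.31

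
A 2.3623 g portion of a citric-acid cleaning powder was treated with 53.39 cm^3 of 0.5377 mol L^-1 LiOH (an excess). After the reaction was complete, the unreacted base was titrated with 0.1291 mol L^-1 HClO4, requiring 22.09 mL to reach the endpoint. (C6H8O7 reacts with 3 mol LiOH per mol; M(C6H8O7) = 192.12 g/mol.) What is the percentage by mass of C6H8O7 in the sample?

70.1%

Total n(LiOH) added = 0.5377 x 0.05339 = 0.02871 mol.
n(HClO4) used = 0.1291 x 0.02209 = 0.002852 mol, which equals the excess n(LiOH).
So n(LiOH) consumed by the sample = 0.02871 - 0.002852 = 0.02586 mol.
n(C6H8O7) = 0.02586 / 3 = 0.008619 mol.
mass C6H8O7 = 0.008619 x 192.12 = 1.656 g, so %C6H8O7 = 1.656/2.3623 x 100 = 70.1%.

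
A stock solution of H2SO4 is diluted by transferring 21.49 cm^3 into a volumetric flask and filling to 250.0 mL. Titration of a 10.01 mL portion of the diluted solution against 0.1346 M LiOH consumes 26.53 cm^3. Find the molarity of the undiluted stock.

2.08 M

n(LiOH) = 0.1346 x 0.02653 = 0.003571 mol.
n(H2SO4) in the aliquot = 0.003571 x 1/2 = 0.001785 mol.
[diluted H2SO4] = 0.001785 / 0.01001 = 0.1784 M.
Dilution factor = 250.0/21.49 = 11.63, so [stock] = 0.1784 x 11.63 = 2.08 M.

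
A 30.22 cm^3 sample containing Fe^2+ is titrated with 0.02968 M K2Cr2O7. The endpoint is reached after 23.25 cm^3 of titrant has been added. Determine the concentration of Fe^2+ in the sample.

n(K2Cr2O7) = 0.02968 x 0.02325 = 0.0006901 mol.
From the balanced equation, 1 mol K2Cr2O7 reacts with 6 mol Fe^2+, so n(Fe^2+) = 0.0006901 x 6/1 = 0.004140 mol.
[Fe^2+] = 0.004140 / 0.03022 L = 0.137 M.

0.137 M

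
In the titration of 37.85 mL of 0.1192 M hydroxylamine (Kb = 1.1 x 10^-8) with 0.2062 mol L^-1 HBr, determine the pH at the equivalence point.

3.58

n(NH2OH) = 0.1192 x 0.03785 = 0.004512 mol; V(HBr) at equivalence = 0.004512/0.2062 = 0.02188 L.
At equivalence the base is fully converted to NH3OH+; total volume = 0.05973 L, so [NH3OH+] = 0.004512/0.05973 = 0.07553 M.
Ka(NH3OH+) = Kw/Kb = 1.0e-14 / 1.1 x 10^-8 = 9.09e-7.
[H^+] = sqrt(Ka x [NH3OH+]) = sqrt(9.09e-7 x 0.07553) = 0.000262 M.
pH = -log(0.000262) = 3.58.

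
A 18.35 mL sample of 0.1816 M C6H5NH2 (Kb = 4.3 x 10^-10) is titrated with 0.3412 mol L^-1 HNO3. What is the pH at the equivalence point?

n(C6H5NH2) = 0.1816 x 0.01835 = 0.003332 mol; V(HNO3) at equivalence = 0.003332/0.3412 = 0.009767 L.
At equivalence the base is fully converted to C6H5NH3+; total volume = 0.02812 L, so [C6H5NH3+] = 0.003332/0.02812 = 0.1185 M.
Ka(C6H5NH3+) = Kw/Kb = 1.0e-14 / 4.3 x 10^-10 = 2.33e-5.
[H^+] = sqrt(Ka x [C6H5NH3+]) = sqrt(2.33e-5 x 0.1185) = 0.00166 M.
pH = -log(0.00166) = 2.78.

2.78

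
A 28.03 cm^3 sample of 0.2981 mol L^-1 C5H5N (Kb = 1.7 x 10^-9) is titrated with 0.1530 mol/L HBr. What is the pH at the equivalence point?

n(C5H5N) = 0.2981 x 0.02803 = 0.008356 mol; V(HBr) at equivalence = 0.008356/0.1530 = 0.05461 L.
At equivalence the base is fully converted to C5H5NH+; total volume = 0.08264 L, so [C5H5NH+] = 0.008356/0.08264 = 0.1011 M.
Ka(C5H5NH+) = Kw/Kb = 1.0e-14 / 1.7 x 10^-9 = 5.88e-6.
[H^+] = sqrt(Ka x [C5H5NH+]) = sqrt(5.88e-6 x 0.1011) = 0.000771 M.
pH = -log(0.000771) = 3.11.

3.11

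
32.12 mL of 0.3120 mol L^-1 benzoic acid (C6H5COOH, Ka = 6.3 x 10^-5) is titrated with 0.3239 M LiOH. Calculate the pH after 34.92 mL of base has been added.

12.28

n(acid) = 0.3120 x 0.03212 = 0.01002 mol; n(LiOH) added = 0.3239 x 0.03492 = 0.01131 mol.
Base is in excess by 0.01131 - 0.01002 = 0.001289 mol in a total volume of 0.06704 L.
[OH^-] = 0.001289/0.06704 = 0.01923 M, so pOH = 1.72 and pH = 14.00 - 1.72 = 12.28.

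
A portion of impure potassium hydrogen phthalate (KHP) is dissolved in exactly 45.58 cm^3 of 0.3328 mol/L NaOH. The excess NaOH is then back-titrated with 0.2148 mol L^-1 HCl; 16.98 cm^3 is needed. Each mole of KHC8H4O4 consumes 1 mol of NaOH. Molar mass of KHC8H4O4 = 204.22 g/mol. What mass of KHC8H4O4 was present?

Total n(NaOH) added = 0.3328 x 0.04558 = 0.01517 mol.
n(HCl) used = 0.2148 x 0.01698 = 0.003647 mol, which equals the excess n(NaOH).
So n(NaOH) consumed by the sample = 0.01517 - 0.003647 = 0.01152 mol.
n(KHC8H4O4) = 0.01152 / 1 = 0.01152 mol.
mass = 0.01152 mol x 204.22 g/mol = 2.35 g.

2.35 g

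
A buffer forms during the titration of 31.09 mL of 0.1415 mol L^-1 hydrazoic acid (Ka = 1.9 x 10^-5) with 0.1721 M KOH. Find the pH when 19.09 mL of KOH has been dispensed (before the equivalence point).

5.19

Initial n(HN3) = 0.1415 x 0.03109 = 0.004399 mol.
n(KOH) added = 0.1721 x 0.01909 = 0.003285 mol, converting that many moles of HN3 to N3-.
Remaining n(HN3) = 0.001114 mol; n(N3-) = 0.003285 mol.
By Henderson-Hasselbalch, pH = pKa + log([A^-]/[HA]) = 4.72 + log(0.003285/0.001114) = 4.72 + (+0.47) = 5.19.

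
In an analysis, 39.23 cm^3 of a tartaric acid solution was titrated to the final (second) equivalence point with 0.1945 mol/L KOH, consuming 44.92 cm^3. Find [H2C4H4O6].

n(KOH) = 0.1945 x 0.04492 = 0.008737 mol.
At the final (second) equivalence point, 2 mol OH^- react per mol H2C4H4O6, so n(H2C4H4O6) = 0.008737 / 2 = 0.004368 mol.
[H2C4H4O6] = 0.004368 / 0.03923 L = 0.111 M.

0.111 M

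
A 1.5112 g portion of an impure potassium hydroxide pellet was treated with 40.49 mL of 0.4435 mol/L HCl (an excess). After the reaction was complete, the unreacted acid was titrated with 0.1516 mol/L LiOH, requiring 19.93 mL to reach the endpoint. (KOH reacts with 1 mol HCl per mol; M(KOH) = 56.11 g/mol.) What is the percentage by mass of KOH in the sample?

Total n(HCl) added = 0.4435 x 0.04049 = 0.01796 mol.
n(LiOH) used = 0.1516 x 0.01993 = 0.003021 mol, which equals the excess n(HCl).
So n(HCl) consumed by the sample = 0.01796 - 0.003021 = 0.01494 mol.
n(KOH) = 0.01494 / 1 = 0.01494 mol.
mass KOH = 0.01494 x 56.11 = 0.8381 g, so %KOH = 0.8381/1.5112 x 100 = 55.5%.

55.5%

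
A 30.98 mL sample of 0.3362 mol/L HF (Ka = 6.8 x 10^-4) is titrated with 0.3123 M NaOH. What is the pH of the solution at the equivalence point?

n(HF) = 0.3362 x 0.03098 = 0.01042 mol; V(NaOH) at equivalence = 0.01042/0.3123 = 0.03335 L.
At equivalence all the acid is converted to F-; total volume = 0.03098 + 0.03335 = 0.06433 L, so [F-] = 0.01042/0.06433 = 0.1619 M.
Kb = Kw/Ka = 1.0e-14 / 6.8 x 10^-4 = 1.47e-11.
[OH^-] = sqrt(Kb x [F-]) = sqrt(1.47e-11 x 0.1619) = 1.54e-6 M.
pOH = 5.81, so pH = 14.00 - 5.81 = 8.19.

8.19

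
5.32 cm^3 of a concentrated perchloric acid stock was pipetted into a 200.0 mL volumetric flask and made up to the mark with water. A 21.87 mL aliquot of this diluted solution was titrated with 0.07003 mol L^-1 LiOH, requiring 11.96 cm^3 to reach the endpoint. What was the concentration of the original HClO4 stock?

n(LiOH) = 0.07003 x 0.01196 = 0.0008376 mol.
n(HClO4) in the aliquot = 0.0008376 mol.
[diluted HClO4] = 0.0008376 / 0.02187 = 0.03830 M.
Dilution factor = 200.0/5.320 = 37.59, so [stock] = 0.03830 x 37.59 = 1.44 M.

1.44 M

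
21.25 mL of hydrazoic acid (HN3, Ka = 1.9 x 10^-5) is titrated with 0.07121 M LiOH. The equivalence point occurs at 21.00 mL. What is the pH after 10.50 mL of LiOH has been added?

10.50 mL is exactly half the equivalence volume (21.00/2), i.e. the half-equivalence point.
There, n(HA) = n(A^-), so pH = pKa = -log(1.9 x 10^-5) = 4.72.

4.72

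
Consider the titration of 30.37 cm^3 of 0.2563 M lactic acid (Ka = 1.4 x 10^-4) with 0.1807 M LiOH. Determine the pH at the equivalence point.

n(HC3H5O3) = 0.2563 x 0.03037 = 0.007784 mol; V(LiOH) at equivalence = 0.007784/0.1807 = 0.04308 L.
At equivalence all the acid is converted to C3H5O3-; total volume = 0.03037 + 0.04308 = 0.07345 L, so [C3H5O3-] = 0.007784/0.07345 = 0.1060 M.
Kb = Kw/Ka = 1.0e-14 / 1.4 x 10^-4 = 7.14e-11.
[OH^-] = sqrt(Kb x [C3H5O3-]) = sqrt(7.14e-11 x 0.1060) = 2.75e-6 M.
pOH = 5.56, so pH = 14.00 - 5.56 = 8.44.

8.44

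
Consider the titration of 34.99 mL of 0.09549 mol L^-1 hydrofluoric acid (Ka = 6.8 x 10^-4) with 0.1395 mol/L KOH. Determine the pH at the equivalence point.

n(HF) = 0.09549 x 0.03499 = 0.003341 mol; V(KOH) at equivalence = 0.003341/0.1395 = 0.02395 L.
At equivalence all the acid is converted to F-; total volume = 0.03499 + 0.02395 = 0.05894 L, so [F-] = 0.003341/0.05894 = 0.05669 M.
Kb = Kw/Ka = 1.0e-14 / 6.8 x 10^-4 = 1.47e-11.
[OH^-] = sqrt(Kb x [F-]) = sqrt(1.47e-11 x 0.05669) = 9.13e-7 M.
pOH = 6.04, so pH = 14.00 - 6.04 = 7.96.

7.96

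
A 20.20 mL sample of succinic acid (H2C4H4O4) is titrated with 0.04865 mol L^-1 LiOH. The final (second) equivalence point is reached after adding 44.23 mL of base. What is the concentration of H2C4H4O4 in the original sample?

n(LiOH) = 0.04865 x 0.04423 = 0.002152 mol.
At the final (second) equivalence point, 2 mol OH^- react per mol H2C4H4O4, so n(H2C4H4O4) = 0.002152 / 2 = 0.001076 mol.
[H2C4H4O4] = 0.001076 / 0.02020 L = 0.0533 M.

0.0533 M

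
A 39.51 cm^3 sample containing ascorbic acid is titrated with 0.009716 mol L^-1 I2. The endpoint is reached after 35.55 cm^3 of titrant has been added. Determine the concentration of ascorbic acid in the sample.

0.00874 M

n(I2) = 0.009716 x 0.03555 = 0.0003454 mol.
From the balanced equation, 1 mol I2 reacts with 1 mol ascorbic acid, so n(ascorbic acid) = 0.0003454 x 1/1 = 0.0003454 mol.
[ascorbic acid] = 0.0003454 / 0.03951 L = 0.00874 M.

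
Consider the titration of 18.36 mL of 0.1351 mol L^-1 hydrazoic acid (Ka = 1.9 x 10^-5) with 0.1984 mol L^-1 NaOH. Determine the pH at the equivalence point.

n(HN3) = 0.1351 x 0.01836 = 0.002480 mol; V(NaOH) at equivalence = 0.002480/0.1984 = 0.01250 L.
At equivalence all the acid is converted to N3-; total volume = 0.01836 + 0.01250 = 0.03086 L, so [N3-] = 0.002480/0.03086 = 0.08037 M.
Kb = Kw/Ka = 1.0e-14 / 1.9 x 10^-5 = 5.26e-10.
[OH^-] = sqrt(Kb x [N3-]) = sqrt(5.26e-10 x 0.08037) = 6.50e-6 M.
pOH = 5.19, so pH = 14.00 - 5.19 = 8.81.

8.81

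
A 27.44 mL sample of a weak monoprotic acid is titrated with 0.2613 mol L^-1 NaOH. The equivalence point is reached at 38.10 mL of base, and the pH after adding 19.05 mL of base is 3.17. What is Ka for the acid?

19.05 mL is half of the equivalence volume, so this is the half-equivalence point where [HA] = [A^-].
At half-equivalence pH = pKa, so pKa = 3.17.
Ka = 10^(-3.17) = 6.8 x 10^-4.

6.8 x 10^-4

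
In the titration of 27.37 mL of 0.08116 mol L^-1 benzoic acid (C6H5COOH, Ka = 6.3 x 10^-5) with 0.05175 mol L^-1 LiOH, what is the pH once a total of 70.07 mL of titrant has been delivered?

n(acid) = 0.08116 x 0.02737 = 0.002221 mol; n(LiOH) added = 0.05175 x 0.07007 = 0.003626 mol.
Base is in excess by 0.003626 - 0.002221 = 0.001405 mol in a total volume of 0.09744 L.
[OH^-] = 0.001405/0.09744 = 0.01442 M, so pOH = 1.84 and pH = 14.00 - 1.84 = 12.16.

12.16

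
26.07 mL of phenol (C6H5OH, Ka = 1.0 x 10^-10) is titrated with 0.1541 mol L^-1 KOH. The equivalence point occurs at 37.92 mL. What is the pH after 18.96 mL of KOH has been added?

10.00

18.96 mL is exactly half the equivalence volume (37.92/2), i.e. the half-equivalence point.
There, n(HA) = n(A^-), so pH = pKa = -log(1.0 x 10^-10) = 10.00.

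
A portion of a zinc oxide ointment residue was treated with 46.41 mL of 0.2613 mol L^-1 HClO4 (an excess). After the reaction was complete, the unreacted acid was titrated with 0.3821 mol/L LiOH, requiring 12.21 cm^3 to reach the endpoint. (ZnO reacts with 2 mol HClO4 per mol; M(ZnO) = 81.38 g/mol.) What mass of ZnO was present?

Total n(HClO4) added = 0.2613 x 0.04641 = 0.01213 mol.
n(LiOH) used = 0.3821 x 0.01221 = 0.004665 mol, which equals the excess n(HClO4).
So n(HClO4) consumed by the sample = 0.01213 - 0.004665 = 0.007461 mol.
n(ZnO) = 0.007461 / 2 = 0.003731 mol.
mass = 0.003731 mol x 81.38 g/mol = 0.304 g.

0.304 g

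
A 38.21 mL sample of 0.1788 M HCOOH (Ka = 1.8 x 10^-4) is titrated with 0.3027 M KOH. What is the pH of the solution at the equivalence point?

n(HCOOH) = 0.1788 x 0.03821 = 0.006832 mol; V(KOH) at equivalence = 0.006832/0.3027 = 0.02257 L.
At equivalence all the acid is converted to HCOO-; total volume = 0.03821 + 0.02257 = 0.06078 L, so [HCOO-] = 0.006832/0.06078 = 0.1124 M.
Kb = Kw/Ka = 1.0e-14 / 1.8 x 10^-4 = 5.56e-11.
[OH^-] = sqrt(Kb x [HCOO-]) = sqrt(5.56e-11 x 0.1124) = 2.50e-6 M.
pOH = 5.60, so pH = 14.00 - 5.60 = 8.40.

8.40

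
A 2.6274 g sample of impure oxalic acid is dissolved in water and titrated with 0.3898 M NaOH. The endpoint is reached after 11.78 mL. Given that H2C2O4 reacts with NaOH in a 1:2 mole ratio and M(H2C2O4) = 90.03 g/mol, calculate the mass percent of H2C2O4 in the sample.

n(NaOH) = 0.3898 x 0.01178 = 0.004592 mol.
n(H2C2O4) = 0.004592 / 2 = 0.002296 mol.
mass of H2C2O4 = 0.002296 x 90.03 = 0.2067 g.
% purity = 0.2067 / 2.6274 x 100 = 7.87%.

7.87%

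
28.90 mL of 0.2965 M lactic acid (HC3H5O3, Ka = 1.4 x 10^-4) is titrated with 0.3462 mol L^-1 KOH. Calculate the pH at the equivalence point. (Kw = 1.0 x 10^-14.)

8.53

n(HC3H5O3) = 0.2965 x 0.02890 = 0.008569 mol; V(KOH) at equivalence = 0.008569/0.3462 = 0.02475 L.
At equivalence all the acid is converted to C3H5O3-; total volume = 0.02890 + 0.02475 = 0.05365 L, so [C3H5O3-] = 0.008569/0.05365 = 0.1597 M.
Kb = Kw/Ka = 1.0e-14 / 1.4 x 10^-4 = 7.14e-11.
[OH^-] = sqrt(Kb x [C3H5O3-]) = sqrt(7.14e-11 x 0.1597) = 3.38e-6 M.
pOH = 5.47, so pH = 14.00 - 5.47 = 8.53.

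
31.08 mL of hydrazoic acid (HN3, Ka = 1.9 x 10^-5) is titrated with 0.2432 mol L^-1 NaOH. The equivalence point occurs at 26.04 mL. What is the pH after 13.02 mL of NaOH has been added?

13.02 mL is exactly half the equivalence volume (26.04/2), i.e. the half-equivalence point.
There, n(HA) = n(A^-), so pH = pKa = -log(1.9 x 10^-5) = 4.72.

4.72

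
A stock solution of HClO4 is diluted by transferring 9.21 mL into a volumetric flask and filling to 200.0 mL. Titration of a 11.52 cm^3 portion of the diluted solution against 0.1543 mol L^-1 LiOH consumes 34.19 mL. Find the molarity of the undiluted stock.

n(LiOH) = 0.1543 x 0.03419 = 0.005276 mol.
n(HClO4) in the aliquot = 0.005276 mol.
[diluted HClO4] = 0.005276 / 0.01152 = 0.4579 M.
Dilution factor = 200.0/9.210 = 21.72, so [stock] = 0.4579 x 21.72 = 9.94 M.

9.94 M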